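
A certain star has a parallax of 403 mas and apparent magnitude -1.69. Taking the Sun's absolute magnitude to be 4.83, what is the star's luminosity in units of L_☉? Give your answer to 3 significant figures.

L/L_☉ ≈ 25.0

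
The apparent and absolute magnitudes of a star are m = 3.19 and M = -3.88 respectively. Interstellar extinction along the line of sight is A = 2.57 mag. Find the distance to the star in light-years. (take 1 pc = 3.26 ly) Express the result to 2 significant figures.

d ≈ 260 ly

m − M = 5 log₁₀(d/10 pc) + A  ⇒  3.19 − (-3.88) − 2.57 = 5 log₁₀(d/10)
4.500 = 5 log₁₀(d/10)
log₁₀ d = (m − M − A)/5 + 1 = 1.9000
d = 10^1.9000 = 79.43 pc
= 259.0 ly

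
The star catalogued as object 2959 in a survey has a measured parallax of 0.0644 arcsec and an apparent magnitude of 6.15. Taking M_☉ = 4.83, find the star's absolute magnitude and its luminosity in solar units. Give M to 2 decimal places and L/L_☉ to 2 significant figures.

M ≈ 5.19; L/L_☉ ≈ 0.71

d = 1/p = 1/0.0644″ = 15.53 pc
M = m − 5 log₁₀ d + 5 = 6.15 − 5·1.1911 + 5 = 5.194
M − M_☉ = 5.194 − 4.83 = 0.364
L/L_☉ = 10^(−0.4 × 0.364) = 0.7149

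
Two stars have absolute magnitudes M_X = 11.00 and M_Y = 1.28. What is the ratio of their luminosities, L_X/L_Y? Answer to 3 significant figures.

L_X/L_Y ≈ 1.29×10^-4

ΔM = M_X − M_Y = 9.72
L_X/L_Y = 10^(−0.4 ΔM) = 10^-3.888 = 1.294×10^-4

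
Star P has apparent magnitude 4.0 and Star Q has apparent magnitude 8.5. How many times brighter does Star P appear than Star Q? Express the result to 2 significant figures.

63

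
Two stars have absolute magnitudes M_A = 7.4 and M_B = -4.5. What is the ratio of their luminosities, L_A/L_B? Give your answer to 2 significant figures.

L_A/L_B ≈ 1.7×10^-5

ΔM = M_A − M_B = 11.9
L_A/L_B = 10^(−0.4 ΔM) = 10^-4.760 = 1.738×10^-5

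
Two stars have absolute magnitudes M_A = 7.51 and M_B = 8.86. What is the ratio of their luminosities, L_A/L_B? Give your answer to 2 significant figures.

L_A/L_B ≈ 3.5

ΔM = M_A − M_B = -1.35
L_A/L_B = 10^(−0.4 ΔM) = 10^0.540 = 3.467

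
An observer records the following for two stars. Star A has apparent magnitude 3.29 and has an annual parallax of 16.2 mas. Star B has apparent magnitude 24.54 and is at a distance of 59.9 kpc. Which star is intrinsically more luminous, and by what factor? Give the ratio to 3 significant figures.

Star A is more luminous, by a factor of 336.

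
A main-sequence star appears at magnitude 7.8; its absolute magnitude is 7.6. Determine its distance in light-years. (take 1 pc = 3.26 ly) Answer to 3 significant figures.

Distance modulus: m − M = 7.8 − (7.6) = 0.200
m − M = 5 log₁₀ d − 5
log₁₀ d = (m − M)/5 + 1 = 1.0400
d = 10^1.0400 = 10.96 pc
= 35.75 ly

d ≈ 35.7 ly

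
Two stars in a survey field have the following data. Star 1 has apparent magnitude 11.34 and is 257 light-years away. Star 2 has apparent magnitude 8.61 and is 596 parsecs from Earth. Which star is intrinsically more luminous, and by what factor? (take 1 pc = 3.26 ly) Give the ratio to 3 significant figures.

Star 1: d = 257 ly / 3.26 = 78.83 pc
Star 1: M = m − 5 log₁₀ d + 5 = 11.34 − 5·1.8967 + 5 = 6.856
Star 2: M = m − 5 log₁₀ d + 5 = 8.61 − 5·2.7752 + 5 = -0.266
ΔM = M_1 − M_2 = 6.856 − (-0.266) = 7.123; smaller M is more luminous → Star 2.
L ratio = 10^(0.4 |ΔM|) = 10^2.849 = 706.4

Star 2 is more luminous, by a factor of 706.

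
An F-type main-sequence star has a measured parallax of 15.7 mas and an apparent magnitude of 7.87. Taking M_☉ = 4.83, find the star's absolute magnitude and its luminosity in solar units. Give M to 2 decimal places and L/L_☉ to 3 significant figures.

d = 1/p = 1000/15.7 mas = 63.69 pc
M = m − 5 log₁₀ d + 5 = 7.87 − 5·1.8041 + 5 = 3.849
M − M_☉ = 3.849 − 4.83 = -0.981
L/L_☉ = 10^(−0.4 × -0.981) = 2.467

M ≈ 3.85; L/L_☉ ≈ 2.47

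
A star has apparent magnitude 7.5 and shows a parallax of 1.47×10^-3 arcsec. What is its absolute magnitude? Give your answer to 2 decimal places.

M ≈ -1.66

d = 1/p = 1/1.47×10^-3″ = 680.3 pc
5 log₁₀(d/10 pc) = 5 log₁₀(680.3) − 5 = 9.163
M = m − 5 log₁₀(d/10) = 7.5 − 9.163 = -1.663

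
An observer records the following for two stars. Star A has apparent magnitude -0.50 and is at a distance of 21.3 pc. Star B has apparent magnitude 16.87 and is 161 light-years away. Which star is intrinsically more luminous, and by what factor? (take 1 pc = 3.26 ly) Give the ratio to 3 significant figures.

Star A is more luminous, by a factor of 1.65×10^6.

Star A: M = m − 5 log₁₀ d + 5 = -0.50 − 5·1.3284 + 5 = -2.142
Star B: d = 161 ly / 3.26 = 49.39 pc
Star B: M = m − 5 log₁₀ d + 5 = 16.87 − 5·1.6936 + 5 = 13.402
ΔM = M_A − M_B = -2.142 − (13.402) = -15.544; smaller M is more luminous → Star A.
L ratio = 10^(0.4 |ΔM|) = 10^6.218 = 1.650×10^6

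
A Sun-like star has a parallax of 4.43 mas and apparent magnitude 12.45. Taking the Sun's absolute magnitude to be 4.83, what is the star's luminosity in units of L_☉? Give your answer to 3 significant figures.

L/L_☉ ≈ 0.456

d = 1/p = 1000/4.43 mas = 225.7 pc
M = m − 5 log₁₀ d + 5 = 12.45 − 5·2.3536 + 5 = 5.682
M − M_☉ = 5.682 − 4.83 = 0.852
L/L_☉ = 10^(−0.4 × 0.852) = 0.4562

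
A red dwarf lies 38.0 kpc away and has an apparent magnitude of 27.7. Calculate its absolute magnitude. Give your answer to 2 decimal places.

d = 38.0 kpc = 38000 pc
5 log₁₀(d/10 pc) = 5 log₁₀(38000) − 5 = 17.899
M = m − 5 log₁₀(d/10) = 27.7 − 17.899 = 9.801

M ≈ 9.80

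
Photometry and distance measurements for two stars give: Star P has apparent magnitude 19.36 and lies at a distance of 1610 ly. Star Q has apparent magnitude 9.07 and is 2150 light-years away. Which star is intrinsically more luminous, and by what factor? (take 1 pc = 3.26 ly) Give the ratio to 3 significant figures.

Star P: d = 1610 ly / 3.26 = 493.9 pc
Star P: M = m − 5 log₁₀ d + 5 = 19.36 − 5·2.6936 + 5 = 10.892
Star Q: d = 2150 ly / 3.26 = 659.5 pc
Star Q: M = m − 5 log₁₀ d + 5 = 9.07 − 5·2.8192 + 5 = -0.026
ΔM = M_P − M_Q = 10.892 − (-0.026) = 10.918; smaller M is more luminous → Star Q.
L ratio = 10^(0.4 |ΔM|) = 10^4.367 = 23290

Star Q is more luminous, by a factor of 23300.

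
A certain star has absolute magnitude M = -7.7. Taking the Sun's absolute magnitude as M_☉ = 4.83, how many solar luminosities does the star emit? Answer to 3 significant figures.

L/L_☉ ≈ 103000

M − M_☉ = -7.7 − 4.83 = -12.530
L/L_☉ = 10^(−0.4 (M − M_☉)) = 10^5.012 = 102800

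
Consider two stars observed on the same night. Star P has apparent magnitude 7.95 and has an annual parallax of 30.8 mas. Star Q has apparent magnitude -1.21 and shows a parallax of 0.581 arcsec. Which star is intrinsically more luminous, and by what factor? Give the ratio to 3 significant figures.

Star P: p = 30.8 mas = 0.0308″ → d = 1/p = 32.47 pc
Star P: M = m − 5 log₁₀ d + 5 = 7.95 − 5·1.5114 + 5 = 5.393
Star Q: d = 1/p = 1/0.581″ = 1.721 pc
Star Q: M = m − 5 log₁₀ d + 5 = -1.21 − 5·0.2358 + 5 = 2.611
ΔM = M_P − M_Q = 5.393 − (2.611) = 2.782; smaller M is more luminous → Star Q.
L ratio = 10^(0.4 |ΔM|) = 10^1.113 = 12.96

Star Q is more luminous, by a factor of 13.0.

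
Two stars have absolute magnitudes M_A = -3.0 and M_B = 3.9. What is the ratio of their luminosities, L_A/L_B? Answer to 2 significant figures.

L_A/L_B ≈ 580

ΔM = M_A − M_B = -6.9
L_A/L_B = 10^(−0.4 ΔM) = 10^2.760 = 575.4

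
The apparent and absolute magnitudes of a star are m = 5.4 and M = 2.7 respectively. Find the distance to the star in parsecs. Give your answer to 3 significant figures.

Distance modulus: m − M = 5.4 − (2.7) = 2.700
m − M = 5 log₁₀ d − 5
log₁₀ d = (m − M)/5 + 1 = 1.5400
d = 10^1.5400 = 34.67 pc

d ≈ 34.7 pc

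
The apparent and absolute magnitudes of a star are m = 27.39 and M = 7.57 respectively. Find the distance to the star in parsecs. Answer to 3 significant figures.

μ = m − M = 19.820
m − M = 5 log₁₀ d − 5
log₁₀ d = (m − M)/5 + 1 = 4.9640
d = 10^4.9640 = 92040 pc

d ≈ 92000 pc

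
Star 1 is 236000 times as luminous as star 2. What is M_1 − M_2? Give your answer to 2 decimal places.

M_1 − M_2 ≈ -13.43

Pogson: ΔM = −2.5 log₁₀(ratio) = −2.5 log₁₀(236000) = −2.5 × 5.3729 = -13.432
Star 1 is brighter, so it has the smaller magnitude: the difference is negative.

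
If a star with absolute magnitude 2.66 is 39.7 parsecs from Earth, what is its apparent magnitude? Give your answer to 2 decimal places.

m ≈ 5.65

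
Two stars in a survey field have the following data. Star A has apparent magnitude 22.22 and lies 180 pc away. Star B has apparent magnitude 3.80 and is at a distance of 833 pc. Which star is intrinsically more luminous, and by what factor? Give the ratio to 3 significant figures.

Star B is more luminous, by a factor of 5.00×10^8.

Star A: M = m − 5 log₁₀ d + 5 = 22.22 − 5·2.2553 + 5 = 15.944
Star B: M = m − 5 log₁₀ d + 5 = 3.80 − 5·2.9206 + 5 = -5.803
ΔM = M_A − M_B = 15.944 − (-5.803) = 21.747; smaller M is more luminous → Star B.
L ratio = 10^(0.4 |ΔM|) = 10^8.699 = 4.997×10^8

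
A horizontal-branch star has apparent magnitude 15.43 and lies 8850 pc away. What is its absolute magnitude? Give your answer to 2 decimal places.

M ≈ 0.70

5 log₁₀(d/10 pc) = 5 log₁₀(8850) − 5 = 14.735
M = m − 5 log₁₀(d/10) = 15.43 − 14.735 = 0.695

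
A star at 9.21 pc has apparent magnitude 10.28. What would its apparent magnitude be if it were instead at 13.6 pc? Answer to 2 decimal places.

m ≈ 11.13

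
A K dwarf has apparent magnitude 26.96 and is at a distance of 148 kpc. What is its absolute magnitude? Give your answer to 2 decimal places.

M ≈ 6.11

d = 148 kpc = 148000 pc
5 log₁₀(d/10 pc) = 5 log₁₀(148000) − 5 = 20.851
M = m − 5 log₁₀(d/10) = 26.96 − 20.851 = 6.109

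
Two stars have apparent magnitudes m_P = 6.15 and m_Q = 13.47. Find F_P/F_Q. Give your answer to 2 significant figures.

Magnitude difference = -7.32
Flux ratio = 10^(−0.4 Δm) = 10^(−0.4 × -7.32) = 10^2.928 = 847.2

F_P/F_Q ≈ 850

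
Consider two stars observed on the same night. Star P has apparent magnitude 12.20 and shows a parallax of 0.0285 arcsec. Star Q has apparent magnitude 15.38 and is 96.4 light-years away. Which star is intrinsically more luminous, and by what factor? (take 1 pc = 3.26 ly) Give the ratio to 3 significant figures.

Star P: d = 1/p = 1/0.0285″ = 35.09 pc
Star P: M = m − 5 log₁₀ d + 5 = 12.20 − 5·1.5452 + 5 = 9.474
Star Q: d = 96.4 ly / 3.26 = 29.57 pc
Star Q: M = m − 5 log₁₀ d + 5 = 15.38 − 5·1.4709 + 5 = 13.026
ΔM = M_P − M_Q = 9.474 − (13.026) = -3.551; smaller M is more luminous → Star P.
L ratio = 10^(0.4 |ΔM|) = 10^1.421 = 26.34

Star P is more luminous, by a factor of 26.3.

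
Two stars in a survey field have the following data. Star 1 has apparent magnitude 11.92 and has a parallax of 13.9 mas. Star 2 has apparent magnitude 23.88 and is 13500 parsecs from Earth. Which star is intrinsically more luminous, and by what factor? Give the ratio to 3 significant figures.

Star 1 is more luminous, by a factor of 1.73.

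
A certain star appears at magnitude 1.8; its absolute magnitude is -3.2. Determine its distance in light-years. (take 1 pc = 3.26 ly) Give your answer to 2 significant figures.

d ≈ 330 ly

Distance modulus: m − M = 1.8 − (-3.2) = 5.000
m − M = 5 log₁₀ d − 5
log₁₀ d = (m − M)/5 + 1 = 2.0000
d = 10^2.0000 = 100.0 pc
= 326.0 ly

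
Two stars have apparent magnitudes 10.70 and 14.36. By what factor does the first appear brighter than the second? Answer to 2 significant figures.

29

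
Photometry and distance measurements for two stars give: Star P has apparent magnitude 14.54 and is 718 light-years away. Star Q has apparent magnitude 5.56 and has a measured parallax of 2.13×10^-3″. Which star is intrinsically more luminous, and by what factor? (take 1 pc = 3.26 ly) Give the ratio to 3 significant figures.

Star Q is more luminous, by a factor of 17800.

Star P: d = 718 ly / 3.26 = 220.2 pc
Star P: M = m − 5 log₁₀ d + 5 = 14.54 − 5·2.3429 + 5 = 7.825
Star Q: d = 1/p = 1/2.13×10^-3″ = 469.5 pc
Star Q: M = m − 5 log₁₀ d + 5 = 5.56 − 5·2.6716 + 5 = -2.798
ΔM = M_P − M_Q = 7.825 − (-2.798) = 10.624; smaller M is more luminous → Star Q.
L ratio = 10^(0.4 |ΔM|) = 10^4.249 = 17760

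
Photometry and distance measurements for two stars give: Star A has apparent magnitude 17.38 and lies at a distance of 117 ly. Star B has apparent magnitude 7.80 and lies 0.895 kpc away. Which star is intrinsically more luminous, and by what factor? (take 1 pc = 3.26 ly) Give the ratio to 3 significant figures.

Star A: d = 117 ly / 3.26 = 35.89 pc
Star A: M = m − 5 log₁₀ d + 5 = 17.38 − 5·1.5550 + 5 = 14.605
Star B: d = 0.895 kpc = 895.0 pc
Star B: M = m − 5 log₁₀ d + 5 = 7.80 − 5·2.9518 + 5 = -1.959
ΔM = M_A − M_B = 14.605 − (-1.959) = 16.564; smaller M is more luminous → Star B.
L ratio = 10^(0.4 |ΔM|) = 10^6.626 = 4.224×10^6

Star B is more luminous, by a factor of 4.22×10^6.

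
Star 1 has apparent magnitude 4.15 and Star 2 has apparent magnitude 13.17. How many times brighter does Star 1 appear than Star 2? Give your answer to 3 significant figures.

Δm = 4.15 − (13.17) = -9.02
Flux ratio = 10^(−0.4 Δm) = 10^(−0.4 × -9.02) = 10^3.608 = 4055

4060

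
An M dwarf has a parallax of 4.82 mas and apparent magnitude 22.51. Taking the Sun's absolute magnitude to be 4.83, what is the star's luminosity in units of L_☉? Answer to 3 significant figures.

d = 1/p = 1000/4.82 mas = 207.5 pc
M = m − 5 log₁₀ d + 5 = 22.51 − 5·2.3170 + 5 = 15.925
M − M_☉ = 15.925 − 4.83 = 11.095
L/L_☉ = 10^(−0.4 × 11.095) = 3.647×10^-5

L/L_☉ ≈ 3.65×10^-5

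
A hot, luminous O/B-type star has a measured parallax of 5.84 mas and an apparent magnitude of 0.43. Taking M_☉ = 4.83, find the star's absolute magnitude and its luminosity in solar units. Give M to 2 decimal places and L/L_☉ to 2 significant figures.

d = 1/p = 1000/5.84 mas = 171.2 pc
M = m − 5 log₁₀ d + 5 = 0.43 − 5·2.2336 + 5 = -5.738
M − M_☉ = -5.738 − 4.83 = -10.568
L/L_☉ = 10^(−0.4 × -10.568) = 16870

M ≈ -5.74; L/L_☉ ≈ 17000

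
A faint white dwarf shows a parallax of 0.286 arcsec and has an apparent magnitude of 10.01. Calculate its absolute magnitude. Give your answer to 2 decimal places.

M ≈ 12.29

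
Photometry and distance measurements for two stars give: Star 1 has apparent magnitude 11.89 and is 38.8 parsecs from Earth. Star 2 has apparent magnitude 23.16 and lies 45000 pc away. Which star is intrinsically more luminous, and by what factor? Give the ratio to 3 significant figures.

Star 2 is more luminous, by a factor of 41.8.

Star 1: M = m − 5 log₁₀ d + 5 = 11.89 − 5·1.5888 + 5 = 8.946
Star 2: M = m − 5 log₁₀ d + 5 = 23.16 − 5·4.6532 + 5 = 4.894
ΔM = M_1 − M_2 = 8.946 − (4.894) = 4.052; smaller M is more luminous → Star 2.
L ratio = 10^(0.4 |ΔM|) = 10^1.621 = 41.76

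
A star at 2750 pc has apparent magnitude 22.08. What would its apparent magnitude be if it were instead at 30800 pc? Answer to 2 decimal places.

m ≈ 27.33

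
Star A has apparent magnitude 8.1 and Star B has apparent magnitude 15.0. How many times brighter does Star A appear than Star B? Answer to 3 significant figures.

Magnitude difference = -6.9
Flux ratio = 10^(−0.4 Δm) = 10^(−0.4 × -6.9) = 10^2.760 = 575.4

575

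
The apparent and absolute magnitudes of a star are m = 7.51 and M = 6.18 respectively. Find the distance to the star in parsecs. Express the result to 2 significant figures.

μ = m − M = 1.330
m − M = 5 log₁₀ d − 5
log₁₀ d = (m − M)/5 + 1 = 1.2660
d = 10^1.2660 = 18.45 pc

d ≈ 18 pc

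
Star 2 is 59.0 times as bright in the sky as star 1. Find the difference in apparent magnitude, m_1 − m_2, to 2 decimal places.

m_1 − m_2 ≈ 4.43

Pogson: Δm = −2.5 log₁₀(ratio) = −2.5 log₁₀(59.0) = −2.5 × 1.7709 = -4.427
Star 2 is brighter so has the smaller magnitude: m_1 − m_2 is positive.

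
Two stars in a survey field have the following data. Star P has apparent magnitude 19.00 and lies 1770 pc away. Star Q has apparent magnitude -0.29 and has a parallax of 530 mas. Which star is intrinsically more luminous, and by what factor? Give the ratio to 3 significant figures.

Star Q is more luminous, by a factor of 59.1.

Star P: M = m − 5 log₁₀ d + 5 = 19.00 − 5·3.2480 + 5 = 7.760
Star Q: p = 530 mas = 0.530″ → d = 1/p = 1.887 pc
Star Q: M = m − 5 log₁₀ d + 5 = -0.29 − 5·0.2757 + 5 = 3.331
ΔM = M_P − M_Q = 7.760 − (3.331) = 4.429; smaller M is more luminous → Star Q.
L ratio = 10^(0.4 |ΔM|) = 10^1.772 = 59.09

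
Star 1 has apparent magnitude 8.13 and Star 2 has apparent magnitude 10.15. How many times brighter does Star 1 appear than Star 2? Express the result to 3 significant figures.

Δm = 8.13 − (10.15) = -2.02
Flux ratio = 10^(−0.4 Δm) = 10^(−0.4 × -2.02) = 10^0.808 = 6.427

6.43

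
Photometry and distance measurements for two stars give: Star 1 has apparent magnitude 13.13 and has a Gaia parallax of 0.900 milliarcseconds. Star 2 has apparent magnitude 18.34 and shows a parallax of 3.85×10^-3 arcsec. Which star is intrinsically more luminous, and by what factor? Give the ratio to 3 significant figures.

Star 1 is more luminous, by a factor of 2220.

Star 1: p = 0.900 mas = 9.00×10^-4″ → d = 1/p = 1111 pc
Star 1: M = m − 5 log₁₀ d + 5 = 13.13 − 5·3.0458 + 5 = 2.901
Star 2: d = 1/p = 1/3.85×10^-3″ = 259.7 pc
Star 2: M = m − 5 log₁₀ d + 5 = 18.34 − 5·2.4145 + 5 = 11.267
ΔM = M_1 − M_2 = 2.901 − (11.267) = -8.366; smaller M is more luminous → Star 1.
L ratio = 10^(0.4 |ΔM|) = 10^3.346 = 2220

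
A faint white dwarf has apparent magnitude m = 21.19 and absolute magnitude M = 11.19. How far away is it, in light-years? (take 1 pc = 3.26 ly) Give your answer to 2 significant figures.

Distance modulus: m − M = 21.19 − (11.19) = 10.000
m − M = 5 log₁₀ d − 5
log₁₀ d = (m − M)/5 + 1 = 3.0000
d = 10^3.0000 = 1000 pc
= 3260 ly

d ≈ 3300 ly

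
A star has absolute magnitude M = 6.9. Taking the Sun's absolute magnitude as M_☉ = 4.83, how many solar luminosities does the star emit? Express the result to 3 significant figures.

L/L_☉ ≈ 0.149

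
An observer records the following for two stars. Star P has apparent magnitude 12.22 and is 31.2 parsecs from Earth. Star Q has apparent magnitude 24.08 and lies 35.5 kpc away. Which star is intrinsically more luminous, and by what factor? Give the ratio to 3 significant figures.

Star P: M = m − 5 log₁₀ d + 5 = 12.22 − 5·1.4942 + 5 = 9.749
Star Q: d = 35.5 kpc = 35500 pc
Star Q: M = m − 5 log₁₀ d + 5 = 24.08 − 5·4.5502 + 5 = 6.329
ΔM = M_P − M_Q = 9.749 − (6.329) = 3.420; smaller M is more luminous → Star Q.
L ratio = 10^(0.4 |ΔM|) = 10^1.368 = 23.34

Star Q is more luminous, by a factor of 23.3.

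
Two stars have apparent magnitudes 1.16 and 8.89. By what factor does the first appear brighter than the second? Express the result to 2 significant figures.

1200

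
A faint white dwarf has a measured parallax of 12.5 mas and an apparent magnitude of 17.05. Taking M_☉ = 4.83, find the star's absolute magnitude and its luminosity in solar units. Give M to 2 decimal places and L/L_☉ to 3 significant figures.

d = 1/p = 1000/12.5 mas = 80.00 pc
M = m − 5 log₁₀ d + 5 = 17.05 − 5·1.9031 + 5 = 12.535
M − M_☉ = 12.535 − 4.83 = 7.705
L/L_☉ = 10^(−0.4 × 7.705) = 8.283×10^-4

M ≈ 12.53; L/L_☉ ≈ 8.28×10^-4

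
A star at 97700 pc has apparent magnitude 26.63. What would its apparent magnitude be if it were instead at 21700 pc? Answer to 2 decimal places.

Flux ∝ 1/d², so Δm = 5 log₁₀(d₂/d₁) = 5 log₁₀(21700/97700) = -3.267
m₂ = m₁ + Δm = 26.63 + (-3.267) = 23.363

m ≈ 23.36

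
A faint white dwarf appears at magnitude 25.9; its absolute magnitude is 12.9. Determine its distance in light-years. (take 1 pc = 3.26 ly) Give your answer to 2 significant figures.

d ≈ 13000 ly

Distance modulus: m − M = 25.9 − (12.9) = 13.000
m − M = 5 log₁₀ d − 5
log₁₀ d = (m − M)/5 + 1 = 3.6000
d = 10^3.6000 = 3981 pc
= 12980 ly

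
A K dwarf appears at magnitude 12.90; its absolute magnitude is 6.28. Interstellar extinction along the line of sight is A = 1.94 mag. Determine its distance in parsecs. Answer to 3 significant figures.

m − M = 5 log₁₀(d/10 pc) + A  ⇒  12.90 − (6.28) − 1.94 = 5 log₁₀(d/10)
4.680 = 5 log₁₀(d/10)
log₁₀ d = (m − M − A)/5 + 1 = 1.9360
d = 10^1.9360 = 86.30 pc

d ≈ 86.3 pc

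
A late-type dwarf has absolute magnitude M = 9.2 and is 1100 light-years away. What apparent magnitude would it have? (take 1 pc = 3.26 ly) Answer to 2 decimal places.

d = 1100 ly / 3.26 = 337.4 pc
m = M + 5 log₁₀ d − 5 = 9.2 + 5·2.5282 − 5 = 16.841

m ≈ 16.84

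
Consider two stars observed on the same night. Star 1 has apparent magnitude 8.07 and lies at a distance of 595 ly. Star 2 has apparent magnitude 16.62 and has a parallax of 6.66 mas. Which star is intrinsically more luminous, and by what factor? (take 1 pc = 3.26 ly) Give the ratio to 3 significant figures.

Star 1: d = 595 ly / 3.26 = 182.5 pc
Star 1: M = m − 5 log₁₀ d + 5 = 8.07 − 5·2.2613 + 5 = 1.764
Star 2: p = 6.66 mas = 6.66×10^-3″ → d = 1/p = 150.2 pc
Star 2: M = m − 5 log₁₀ d + 5 = 16.62 − 5·2.1765 + 5 = 10.737
ΔM = M_1 − M_2 = 1.764 − (10.737) = -8.974; smaller M is more luminous → Star 1.
L ratio = 10^(0.4 |ΔM|) = 10^3.590 = 3886

Star 1 is more luminous, by a factor of 3890.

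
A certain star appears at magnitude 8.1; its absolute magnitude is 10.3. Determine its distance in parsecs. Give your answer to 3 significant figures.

d ≈ 3.63 pc

μ = m − M = -2.200
m − M = 5 log₁₀ d − 5
log₁₀ d = (m − M)/5 + 1 = 0.5600
d = 10^0.5600 = 3.631 pc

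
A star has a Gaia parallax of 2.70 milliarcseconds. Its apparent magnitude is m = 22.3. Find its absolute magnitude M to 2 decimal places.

p = 2.70 mas = 2.70×10^-3″ → d = 1/p = 370.4 pc
5 log₁₀(d/10 pc) = 5 log₁₀(370.4) − 5 = 7.843
M = m − 5 log₁₀(d/10) = 22.3 − 7.843 = 14.457

M ≈ 14.46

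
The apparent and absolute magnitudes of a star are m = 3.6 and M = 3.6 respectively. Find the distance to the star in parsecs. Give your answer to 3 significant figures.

Distance modulus: m − M = 3.6 − (3.6) = 0.000
m − M = 5 log₁₀ d − 5
log₁₀ d = (m − M)/5 + 1 = 1.0000
d = 10^1.0000 = 10.00 pc

d ≈ 10.0 pc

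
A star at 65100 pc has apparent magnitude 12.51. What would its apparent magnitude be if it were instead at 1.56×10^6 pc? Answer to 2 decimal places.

Flux ∝ 1/d², so Δm = 5 log₁₀(d₂/d₁) = 5 log₁₀(1.56×10^6/65100) = 6.898
m₂ = m₁ + Δm = 12.51 + (6.898) = 19.408

m ≈ 19.41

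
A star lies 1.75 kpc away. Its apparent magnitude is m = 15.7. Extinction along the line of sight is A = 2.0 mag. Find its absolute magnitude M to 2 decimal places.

d = 1.75 kpc = 1750 pc
5 log₁₀(d/10 pc) = 5 log₁₀(1750) − 5 = 11.215
M = m − 5 log₁₀(d/10) − A = 15.7 − 11.215 − 2.0 = 2.485

M ≈ 2.48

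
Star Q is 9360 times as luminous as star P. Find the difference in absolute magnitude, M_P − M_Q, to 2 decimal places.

M_P − M_Q ≈ 9.93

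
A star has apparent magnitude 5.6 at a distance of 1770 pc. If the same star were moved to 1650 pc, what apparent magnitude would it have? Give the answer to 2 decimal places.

m ≈ 5.45

Flux ∝ 1/d², so Δm = 5 log₁₀(d₂/d₁) = 5 log₁₀(1650/1770) = -0.152
m₂ = m₁ + Δm = 5.6 + (-0.152) = 5.448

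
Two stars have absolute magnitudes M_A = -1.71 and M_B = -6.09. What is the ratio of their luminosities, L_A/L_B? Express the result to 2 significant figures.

ΔM = M_A − M_B = 4.38
L_A/L_B = 10^(−0.4 ΔM) = 10^-1.752 = 0.01770

L_A/L_B ≈ 0.018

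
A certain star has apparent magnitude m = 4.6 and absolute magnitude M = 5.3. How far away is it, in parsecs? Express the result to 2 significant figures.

d ≈ 7.2 pc

Distance modulus: m − M = 4.6 − (5.3) = -0.700
m − M = 5 log₁₀ d − 5
log₁₀ d = (m − M)/5 + 1 = 0.8600
d = 10^0.8600 = 7.244 pc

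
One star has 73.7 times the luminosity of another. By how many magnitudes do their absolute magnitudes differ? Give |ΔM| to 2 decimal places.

Pogson: ΔM = −2.5 log₁₀(ratio) = −2.5 log₁₀(73.7) = −2.5 × 1.8675 = -4.669

|ΔM| ≈ 4.67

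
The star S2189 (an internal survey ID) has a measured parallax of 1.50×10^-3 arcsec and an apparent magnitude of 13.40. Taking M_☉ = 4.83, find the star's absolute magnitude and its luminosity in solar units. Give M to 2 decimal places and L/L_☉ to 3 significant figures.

M ≈ 4.28; L/L_☉ ≈ 1.66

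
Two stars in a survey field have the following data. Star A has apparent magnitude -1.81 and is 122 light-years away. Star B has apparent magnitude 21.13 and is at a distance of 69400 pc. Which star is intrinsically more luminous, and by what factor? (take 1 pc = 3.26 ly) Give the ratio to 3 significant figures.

Star A is more luminous, by a factor of 436.

Star A: d = 122 ly / 3.26 = 37.42 pc
Star A: M = m − 5 log₁₀ d + 5 = -1.81 − 5·1.5731 + 5 = -4.676
Star B: M = m − 5 log₁₀ d + 5 = 21.13 − 5·4.8414 + 5 = 1.923
ΔM = M_A − M_B = -4.676 − (1.923) = -6.599; smaller M is more luminous → Star A.
L ratio = 10^(0.4 |ΔM|) = 10^2.640 = 436.1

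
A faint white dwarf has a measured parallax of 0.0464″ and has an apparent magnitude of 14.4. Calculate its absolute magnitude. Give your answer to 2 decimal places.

M ≈ 12.73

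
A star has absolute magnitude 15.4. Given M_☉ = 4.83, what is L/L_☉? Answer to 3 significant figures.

M − M_☉ = 15.4 − 4.83 = 10.570
L/L_☉ = 10^(−0.4 (M − M_☉)) = 10^-4.228 = 5.916×10^-5

L/L_☉ ≈ 5.92×10^-5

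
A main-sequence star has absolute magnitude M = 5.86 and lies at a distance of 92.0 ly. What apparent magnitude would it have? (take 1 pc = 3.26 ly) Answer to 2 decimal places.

d = 92.0 ly / 3.26 = 28.22 pc
m = M + 5 log₁₀ d − 5 = 5.86 + 5·1.4506 − 5 = 8.113

m ≈ 8.11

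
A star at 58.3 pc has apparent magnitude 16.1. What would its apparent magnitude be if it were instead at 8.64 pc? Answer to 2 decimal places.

Flux ∝ 1/d², so Δm = 5 log₁₀(d₂/d₁) = 5 log₁₀(8.64/58.3) = -4.146
m₂ = m₁ + Δm = 16.1 + (-4.146) = 11.954

m ≈ 11.95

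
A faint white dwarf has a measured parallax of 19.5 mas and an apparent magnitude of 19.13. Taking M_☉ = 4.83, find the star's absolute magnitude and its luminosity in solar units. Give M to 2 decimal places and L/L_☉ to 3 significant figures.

M ≈ 15.58; L/L_☉ ≈ 5.01×10^-5

d = 1/p = 1000/19.5 mas = 51.28 pc
M = m − 5 log₁₀ d + 5 = 19.13 − 5·1.7100 + 5 = 15.580
M − M_☉ = 15.580 − 4.83 = 10.750
L/L_☉ = 10^(−0.4 × 10.750) = 5.011×10^-5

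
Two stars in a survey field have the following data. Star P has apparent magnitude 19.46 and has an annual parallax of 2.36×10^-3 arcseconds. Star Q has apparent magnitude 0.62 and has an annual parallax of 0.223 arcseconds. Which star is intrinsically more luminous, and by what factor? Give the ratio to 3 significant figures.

Star Q is more luminous, by a factor of 3850.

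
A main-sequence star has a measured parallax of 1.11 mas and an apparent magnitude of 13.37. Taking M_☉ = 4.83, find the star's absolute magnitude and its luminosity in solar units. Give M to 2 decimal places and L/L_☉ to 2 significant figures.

M ≈ 3.60; L/L_☉ ≈ 3.1

d = 1/p = 1000/1.11 mas = 900.9 pc
M = m − 5 log₁₀ d + 5 = 13.37 − 5·2.9547 + 5 = 3.597
M − M_☉ = 3.597 − 4.83 = -1.233
L/L_☉ = 10^(−0.4 × -1.233) = 3.114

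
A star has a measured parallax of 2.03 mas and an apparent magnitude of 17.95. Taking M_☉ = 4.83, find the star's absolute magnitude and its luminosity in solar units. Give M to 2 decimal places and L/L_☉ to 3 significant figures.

M ≈ 9.49; L/L_☉ ≈ 0.0137

d = 1/p = 1000/2.03 mas = 492.6 pc
M = m − 5 log₁₀ d + 5 = 17.95 − 5·2.6925 + 5 = 9.487
M − M_☉ = 9.487 − 4.83 = 4.657
L/L_☉ = 10^(−0.4 × 4.657) = 0.01371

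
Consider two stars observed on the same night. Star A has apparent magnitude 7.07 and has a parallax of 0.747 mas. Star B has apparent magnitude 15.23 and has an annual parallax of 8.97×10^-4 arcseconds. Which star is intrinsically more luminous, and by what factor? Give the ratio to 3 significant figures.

Star A is more luminous, by a factor of 2650.

Star A: p = 0.747 mas = 7.47×10^-4″ → d = 1/p = 1339 pc
Star A: M = m − 5 log₁₀ d + 5 = 7.07 − 5·3.1267 + 5 = -3.563
Star B: d = 1/p = 1/8.97×10^-4″ = 1115 pc
Star B: M = m − 5 log₁₀ d + 5 = 15.23 − 5·3.0472 + 5 = 4.994
ΔM = M_A − M_B = -3.563 − (4.994) = -8.557; smaller M is more luminous → Star A.
L ratio = 10^(0.4 |ΔM|) = 10^3.423 = 2648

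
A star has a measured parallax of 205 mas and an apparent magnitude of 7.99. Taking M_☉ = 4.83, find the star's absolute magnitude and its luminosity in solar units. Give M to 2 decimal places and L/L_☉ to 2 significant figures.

M ≈ 9.55; L/L_☉ ≈ 0.013

d = 1/p = 1000/205 mas = 4.878 pc
M = m − 5 log₁₀ d + 5 = 7.99 − 5·0.6882 + 5 = 9.549
M − M_☉ = 9.549 − 4.83 = 4.719
L/L_☉ = 10^(−0.4 × 4.719) = 0.01296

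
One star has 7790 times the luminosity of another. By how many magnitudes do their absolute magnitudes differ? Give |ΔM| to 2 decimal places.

|ΔM| ≈ 9.73

Pogson: ΔM = −2.5 log₁₀(ratio) = −2.5 log₁₀(7790) = −2.5 × 3.8915 = -9.729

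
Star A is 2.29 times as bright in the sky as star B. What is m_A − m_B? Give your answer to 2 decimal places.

Pogson: Δm = −2.5 log₁₀(ratio) = −2.5 log₁₀(2.29) = −2.5 × 0.3598 = -0.900
Star A is brighter, so it has the smaller magnitude: the difference is negative.

m_A − m_B ≈ -0.90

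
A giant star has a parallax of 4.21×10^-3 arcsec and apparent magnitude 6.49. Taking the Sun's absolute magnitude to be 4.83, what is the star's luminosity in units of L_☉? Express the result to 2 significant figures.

d = 1/p = 1/4.21×10^-3″ = 237.5 pc
M = m − 5 log₁₀ d + 5 = 6.49 − 5·2.3757 + 5 = -0.389
M − M_☉ = -0.389 − 4.83 = -5.219
L/L_☉ = 10^(−0.4 × -5.219) = 122.3

L/L_☉ ≈ 120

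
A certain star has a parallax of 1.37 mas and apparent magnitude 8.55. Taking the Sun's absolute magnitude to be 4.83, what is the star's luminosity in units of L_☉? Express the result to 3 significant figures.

d = 1/p = 1000/1.37 mas = 729.9 pc
M = m − 5 log₁₀ d + 5 = 8.55 − 5·2.8633 + 5 = -0.766
M − M_☉ = -0.766 − 4.83 = -5.596
L/L_☉ = 10^(−0.4 × -5.596) = 173.2

L/L_☉ ≈ 173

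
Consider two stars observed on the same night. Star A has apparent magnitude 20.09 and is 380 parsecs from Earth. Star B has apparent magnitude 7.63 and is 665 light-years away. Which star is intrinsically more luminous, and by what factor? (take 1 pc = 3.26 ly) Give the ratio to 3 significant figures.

Star B is more luminous, by a factor of 27800.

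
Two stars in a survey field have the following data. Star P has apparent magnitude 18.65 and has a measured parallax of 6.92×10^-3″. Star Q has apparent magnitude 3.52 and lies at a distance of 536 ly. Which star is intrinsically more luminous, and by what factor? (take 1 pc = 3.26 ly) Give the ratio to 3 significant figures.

Star Q is more luminous, by a factor of 1.46×10^6.

Star P: d = 1/p = 1/6.92×10^-3″ = 144.5 pc
Star P: M = m − 5 log₁₀ d + 5 = 18.65 − 5·2.1599 + 5 = 12.851
Star Q: d = 536 ly / 3.26 = 164.4 pc
Star Q: M = m − 5 log₁₀ d + 5 = 3.52 − 5·2.2159 + 5 = -2.560
ΔM = M_P − M_Q = 12.851 − (-2.560) = 15.410; smaller M is more luminous → Star Q.
L ratio = 10^(0.4 |ΔM|) = 10^6.164 = 1.459×10^6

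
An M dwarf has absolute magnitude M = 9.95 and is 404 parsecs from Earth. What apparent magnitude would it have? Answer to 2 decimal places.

m ≈ 17.98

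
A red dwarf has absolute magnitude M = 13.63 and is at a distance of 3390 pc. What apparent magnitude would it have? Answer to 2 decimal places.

m ≈ 26.28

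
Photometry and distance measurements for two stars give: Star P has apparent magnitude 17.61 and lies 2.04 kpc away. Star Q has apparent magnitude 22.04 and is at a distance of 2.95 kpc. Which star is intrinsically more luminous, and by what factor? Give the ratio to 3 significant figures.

Star P is more luminous, by a factor of 28.3.

Star P: d = 2.04 kpc = 2040 pc
Star P: M = m − 5 log₁₀ d + 5 = 17.61 − 5·3.3096 + 5 = 6.062
Star Q: d = 2.95 kpc = 2950 pc
Star Q: M = m − 5 log₁₀ d + 5 = 22.04 − 5·3.4698 + 5 = 9.691
ΔM = M_P − M_Q = 6.062 − (9.691) = -3.629; smaller M is more luminous → Star P.
L ratio = 10^(0.4 |ΔM|) = 10^1.452 = 28.29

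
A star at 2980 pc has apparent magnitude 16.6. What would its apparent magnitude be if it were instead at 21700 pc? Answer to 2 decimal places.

Flux ∝ 1/d², so Δm = 5 log₁₀(d₂/d₁) = 5 log₁₀(21700/2980) = 4.311
m₂ = m₁ + Δm = 16.6 + (4.311) = 20.911

m ≈ 20.91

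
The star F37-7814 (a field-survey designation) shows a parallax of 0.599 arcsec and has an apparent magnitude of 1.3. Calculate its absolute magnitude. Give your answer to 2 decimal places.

M ≈ 5.19

d = 1/p = 1/0.599″ = 1.669 pc
5 log₁₀(d/10 pc) = 5 log₁₀(1.669) − 5 = -3.887
M = m − 5 log₁₀(d/10) = 1.3 + 3.887 = 5.187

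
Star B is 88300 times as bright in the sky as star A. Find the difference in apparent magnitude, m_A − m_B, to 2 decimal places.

m_A − m_B ≈ 12.36

Pogson: Δm = −2.5 log₁₀(ratio) = −2.5 log₁₀(88300) = −2.5 × 4.9460 = -12.365
Star B is brighter so has the smaller magnitude: m_A − m_B is positive.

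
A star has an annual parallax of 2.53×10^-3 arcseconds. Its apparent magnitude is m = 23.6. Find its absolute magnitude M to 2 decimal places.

M ≈ 15.62

d = 1/p = 1/2.53×10^-3″ = 395.3 pc
5 log₁₀(d/10 pc) = 5 log₁₀(395.3) − 5 = 7.984
M = m − 5 log₁₀(d/10) = 23.6 − 7.984 = 15.616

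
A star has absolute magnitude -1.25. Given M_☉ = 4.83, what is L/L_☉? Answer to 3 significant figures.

L/L_☉ ≈ 270

M − M_☉ = -1.25 − 4.83 = -6.080
L/L_☉ = 10^(−0.4 (M − M_☉)) = 10^2.432 = 270.4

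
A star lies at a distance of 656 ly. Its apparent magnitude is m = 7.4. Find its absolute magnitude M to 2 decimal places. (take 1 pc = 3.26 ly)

d = 656 ly / 3.26 = 201.2 pc
5 log₁₀(d/10 pc) = 5 log₁₀(201.2) − 5 = 6.518
M = m − 5 log₁₀(d/10) = 7.4 − 6.518 = 0.882

M ≈ 0.88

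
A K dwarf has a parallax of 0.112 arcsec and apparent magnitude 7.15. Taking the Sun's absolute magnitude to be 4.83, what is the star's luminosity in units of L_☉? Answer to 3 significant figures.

L/L_☉ ≈ 0.0941

d = 1/p = 1/0.112″ = 8.929 pc
M = m − 5 log₁₀ d + 5 = 7.15 − 5·0.9508 + 5 = 7.396
M − M_☉ = 7.396 − 4.83 = 2.566
L/L_☉ = 10^(−0.4 × 2.566) = 0.09409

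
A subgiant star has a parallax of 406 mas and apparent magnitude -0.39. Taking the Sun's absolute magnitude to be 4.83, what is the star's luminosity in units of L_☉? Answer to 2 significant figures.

d = 1/p = 1000/406 mas = 2.463 pc
M = m − 5 log₁₀ d + 5 = -0.39 − 5·0.3915 + 5 = 2.653
M − M_☉ = 2.653 − 4.83 = -2.177
L/L_☉ = 10^(−0.4 × -2.177) = 7.429

L/L_☉ ≈ 7.4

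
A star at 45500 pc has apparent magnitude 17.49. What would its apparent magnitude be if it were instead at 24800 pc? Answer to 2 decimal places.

m ≈ 16.17

Flux ∝ 1/d², so Δm = 5 log₁₀(d₂/d₁) = 5 log₁₀(24800/45500) = -1.318
m₂ = m₁ + Δm = 17.49 + (-1.318) = 16.172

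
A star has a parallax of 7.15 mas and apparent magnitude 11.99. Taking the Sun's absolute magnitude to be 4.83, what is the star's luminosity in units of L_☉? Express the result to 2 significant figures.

d = 1/p = 1000/7.15 mas = 139.9 pc
M = m − 5 log₁₀ d + 5 = 11.99 − 5·2.1457 + 5 = 6.262
M − M_☉ = 6.262 − 4.83 = 1.432
L/L_☉ = 10^(−0.4 × 1.432) = 0.2675

L/L_☉ ≈ 0.27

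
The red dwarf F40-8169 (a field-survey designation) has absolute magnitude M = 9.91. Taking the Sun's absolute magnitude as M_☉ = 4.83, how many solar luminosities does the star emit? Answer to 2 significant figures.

L/L_☉ ≈ 9.3×10^-3

M − M_☉ = 9.91 − 4.83 = 5.080
L/L_☉ = 10^(−0.4 (M − M_☉)) = 10^-2.032 = 9.290×10^-3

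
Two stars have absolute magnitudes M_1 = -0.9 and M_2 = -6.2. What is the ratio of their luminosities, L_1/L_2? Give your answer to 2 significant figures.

L_1/L_2 ≈ 7.6×10^-3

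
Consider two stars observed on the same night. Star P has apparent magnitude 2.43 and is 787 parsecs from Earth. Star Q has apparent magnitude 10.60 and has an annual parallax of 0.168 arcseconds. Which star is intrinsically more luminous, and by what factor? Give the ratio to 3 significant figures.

Star P: M = m − 5 log₁₀ d + 5 = 2.43 − 5·2.8960 + 5 = -7.050
Star Q: d = 1/p = 1/0.168″ = 5.952 pc
Star Q: M = m − 5 log₁₀ d + 5 = 10.60 − 5·0.7747 + 5 = 11.727
ΔM = M_P − M_Q = -7.050 − (11.727) = -18.776; smaller M is more luminous → Star P.
L ratio = 10^(0.4 |ΔM|) = 10^7.511 = 3.240×10^7

Star P is more luminous, by a factor of 3.24×10^7.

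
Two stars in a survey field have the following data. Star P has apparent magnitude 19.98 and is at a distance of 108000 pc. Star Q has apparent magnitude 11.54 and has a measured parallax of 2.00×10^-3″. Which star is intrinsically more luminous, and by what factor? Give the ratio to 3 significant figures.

Star P is more luminous, by a factor of 19.6.

Star P: M = m − 5 log₁₀ d + 5 = 19.98 − 5·5.0334 + 5 = -0.187
Star Q: d = 1/p = 1/2.00×10^-3″ = 500.0 pc
Star Q: M = m − 5 log₁₀ d + 5 = 11.54 − 5·2.6990 + 5 = 3.045
ΔM = M_P − M_Q = -0.187 − (3.045) = -3.232; smaller M is more luminous → Star P.
L ratio = 10^(0.4 |ΔM|) = 10^1.293 = 19.63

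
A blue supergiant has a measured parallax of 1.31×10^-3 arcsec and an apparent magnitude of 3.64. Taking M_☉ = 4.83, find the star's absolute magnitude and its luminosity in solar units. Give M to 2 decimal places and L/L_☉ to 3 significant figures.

M ≈ -5.77; L/L_☉ ≈ 17400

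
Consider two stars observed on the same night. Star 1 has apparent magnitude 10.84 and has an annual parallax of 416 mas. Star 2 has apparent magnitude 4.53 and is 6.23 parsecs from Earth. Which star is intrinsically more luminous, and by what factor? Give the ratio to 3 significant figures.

Star 2 is more luminous, by a factor of 2240.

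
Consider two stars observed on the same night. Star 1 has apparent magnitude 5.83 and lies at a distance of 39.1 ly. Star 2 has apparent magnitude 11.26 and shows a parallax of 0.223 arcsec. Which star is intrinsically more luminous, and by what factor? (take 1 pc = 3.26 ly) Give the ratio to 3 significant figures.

Star 1: d = 39.1 ly / 3.26 = 11.99 pc
Star 1: M = m − 5 log₁₀ d + 5 = 5.83 − 5·1.0790 + 5 = 5.435
Star 2: d = 1/p = 1/0.223″ = 4.484 pc
Star 2: M = m − 5 log₁₀ d + 5 = 11.26 − 5·0.6517 + 5 = 13.002
ΔM = M_1 − M_2 = 5.435 − (13.002) = -7.566; smaller M is more luminous → Star 1.
L ratio = 10^(0.4 |ΔM|) = 10^3.027 = 1063

Star 1 is more luminous, by a factor of 1060.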